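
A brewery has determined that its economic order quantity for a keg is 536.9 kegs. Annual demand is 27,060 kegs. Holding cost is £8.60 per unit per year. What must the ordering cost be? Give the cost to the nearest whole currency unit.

S ≈ £46

The basic EOQ model gives Q* = √(2DS/H); rearrange for the unknown.
From Q* = √(2DS/H): S = Q*²H / (2D) = 536.9² × 8.6 / (2 × 27,060) = 45.8065.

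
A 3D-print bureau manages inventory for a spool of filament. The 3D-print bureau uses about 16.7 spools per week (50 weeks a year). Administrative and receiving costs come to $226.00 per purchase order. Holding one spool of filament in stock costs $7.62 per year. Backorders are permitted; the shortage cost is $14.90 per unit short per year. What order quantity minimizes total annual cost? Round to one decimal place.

Annual demand D = 16.7 × 50 = 835.
With planned backorders, Q* = √(2DS/H) · √((H+B)/B).
√(2DS/H) = √(2 × 835 × 226 / 7.62) = 222.554.
√((H+B)/B) = √((7.62+14.9)/14.9) = 1.2294.
Q* ≈ 273.606.

Q* ≈ 273.6 spools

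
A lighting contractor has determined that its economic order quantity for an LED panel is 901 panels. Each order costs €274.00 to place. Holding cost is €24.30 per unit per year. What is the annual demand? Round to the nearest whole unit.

D ≈ 35,998 panels per year

Squaring Q* = √(2DS/H) gives Q*² = 2DS/H.
From Q* = √(2DS/H): D = Q*²H / (2S) = 901² × 24.3 / (2 × 274) = 35997.745.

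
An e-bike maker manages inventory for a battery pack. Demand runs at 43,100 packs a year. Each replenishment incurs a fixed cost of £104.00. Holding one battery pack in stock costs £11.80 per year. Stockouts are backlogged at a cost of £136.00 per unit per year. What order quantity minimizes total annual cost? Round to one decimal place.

With planned backorders, Q* = √(2DS/H) · √((H+B)/B).
√(2DS/H) = √(2 × 43,100 × 104 / 11.8) = 871.624.
√((H+B)/B) = √((11.8+136)/136) = 1.0425.
Q* ≈ 908.651.

Q* ≈ 908.7 packs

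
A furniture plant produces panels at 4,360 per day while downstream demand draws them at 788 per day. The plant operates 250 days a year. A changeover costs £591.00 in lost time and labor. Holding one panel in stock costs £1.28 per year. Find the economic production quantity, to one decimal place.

Annual demand D = 788 × 250 = 197,000.
Production build-up factor (1 − d/p) = 1 − 788/4,360 = 0.8193.
Q* = √(2DS / (H(1 − d/p))) = √(2 × 197,000 × 591 / (1.28 × 0.8193)).
= √(232,854,000 / 1.0487) ≈ 14901.308.

Q* ≈ 14,901.3 panels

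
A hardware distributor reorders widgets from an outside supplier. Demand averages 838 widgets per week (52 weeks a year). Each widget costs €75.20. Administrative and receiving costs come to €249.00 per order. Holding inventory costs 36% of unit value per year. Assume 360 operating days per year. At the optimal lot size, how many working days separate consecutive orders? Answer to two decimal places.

T ≈ 7.40 days

Annual demand D = 838 × 52 = 43,576.
Holding cost H = 0.36 × €75.20 = €27.0720 per unit per year.
The optimal lot size = √(2DS/H) = √(2 × 43,576 × 249 / 27.072) ≈ 895.32.
Cycle time = Q*/D × 360 = 895.32 / 43,576 × 360 ≈ 7.397 days.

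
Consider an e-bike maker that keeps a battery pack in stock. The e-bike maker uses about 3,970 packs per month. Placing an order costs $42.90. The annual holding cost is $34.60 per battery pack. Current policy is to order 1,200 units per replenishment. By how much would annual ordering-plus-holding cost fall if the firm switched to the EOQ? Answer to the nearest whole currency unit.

Extra cost ≈ $10,571 per year

Annual demand D = 3,970 × 12 = 47,640.
EOQ = √(2DS/H) = √(2 × 47,640 × 42.9 / 34.6) ≈ 343.71.
Cost at Q* = (D/Q*)S + (Q*/2)H = √(2DSH) ≈ $11,892.35.
Cost at Q = 1,200: (47,640/1,200)×42.9 + (1,200/2)×34.6 = $1,703.13 + $20,760.00 = $22,463.13.
Excess = $22,463.13 − $11,892.35 = $10,570.78.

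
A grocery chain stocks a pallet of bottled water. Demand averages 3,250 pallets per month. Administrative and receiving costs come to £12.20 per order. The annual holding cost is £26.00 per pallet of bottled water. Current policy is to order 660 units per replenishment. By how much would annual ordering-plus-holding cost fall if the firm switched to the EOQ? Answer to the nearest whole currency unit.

Annual demand D = 3,250 × 12 = 39,000.
EOQ = √(2DS/H) = √(2 × 39,000 × 12.2 / 26) ≈ 191.31.
Cost at Q* = (D/Q*)S + (Q*/2)H = √(2DSH) ≈ £4,974.09.
Cost at Q = 660: (39,000/660)×12.2 + (660/2)×26 = £720.91 + £8,580.00 = £9,300.91.
Excess = £9,300.91 − £4,974.09 = £4,326.82.

Extra cost ≈ £4,327 per year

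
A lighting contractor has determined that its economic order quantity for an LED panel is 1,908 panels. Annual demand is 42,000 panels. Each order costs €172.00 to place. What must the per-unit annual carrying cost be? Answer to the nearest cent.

H ≈ €3.97

Invert the EOQ relation Q*² = 2DS/H.
From Q* = √(2DS/H): H = 2DS / Q*² = 2 × 42,000 × 172 / 1,908² = 3.9687.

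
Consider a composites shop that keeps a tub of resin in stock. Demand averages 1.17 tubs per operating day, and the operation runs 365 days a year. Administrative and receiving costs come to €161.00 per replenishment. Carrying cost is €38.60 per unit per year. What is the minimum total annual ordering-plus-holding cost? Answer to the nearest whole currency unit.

TC* ≈ €2,304

Annual demand D = 1.17 × 365 = 427.05.
EOQ = √(2DS/H) = √(2 × 427.05 × 161 / 38.6) ≈ 59.69.
At the optimum the two cost components are equal, so total cost = 2·(Q*/2)H = Q*·H.
Minimum total = √(2DSH) = √(2 × 427.05 × 161 × 38.6) ≈ 2303.886.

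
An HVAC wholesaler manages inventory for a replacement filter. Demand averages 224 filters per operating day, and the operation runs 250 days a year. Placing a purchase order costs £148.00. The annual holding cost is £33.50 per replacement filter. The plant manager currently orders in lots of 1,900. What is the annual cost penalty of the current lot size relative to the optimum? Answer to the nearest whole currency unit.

Annual demand D = 224 × 250 = 56,000.
EOQ = √(2DS/H) = √(2 × 56,000 × 148 / 33.5) ≈ 703.42.
Cost at Q* = (D/Q*)S + (Q*/2)H = √(2DSH) ≈ £23,564.72.
Cost at Q = 1,900: (56,000/1,900)×148 + (1,900/2)×33.5 = £4,362.11 + £31,825.00 = £36,187.11.
Excess = £36,187.11 − £23,564.72 = £12,622.39.

Extra cost ≈ £12,622 per year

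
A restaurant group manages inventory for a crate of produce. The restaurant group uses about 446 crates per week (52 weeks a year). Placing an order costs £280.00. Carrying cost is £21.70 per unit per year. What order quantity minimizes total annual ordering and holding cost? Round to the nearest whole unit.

Annual demand D = 446 × 52 = 23,192.
EOQ = √(2DS / H) = √(2 × 23,192 × 280 / 21.7).
= √(12,987,520 / 21.7) = √598,503.2258 ≈ 773.630.

Q* ≈ 774 crates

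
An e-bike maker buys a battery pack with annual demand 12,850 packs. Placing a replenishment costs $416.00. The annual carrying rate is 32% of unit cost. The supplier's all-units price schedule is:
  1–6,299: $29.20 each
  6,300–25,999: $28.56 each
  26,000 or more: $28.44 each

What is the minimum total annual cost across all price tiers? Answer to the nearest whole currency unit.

TC* ≈ $385,215

Holding cost per unit per year at price C is H = 0.32·C.
Evaluate total cost at each tier's feasible EOQ or, if the EOQ is below the tier, at the tier's minimum quantity.
EOQ at $29.20 = 1069.7 (feasible in tier 1): TC = 12,850×$29.20 + (12,850/1069.7)×416 + (1069.7/2)×0.32×$29.20 = $385,214.93.
EOQ at $28.56 = 1081.6 < 6300, so use break Q=6300: TC = 12,850×$28.56 + (12,850/6300.0)×416 + (6300.0/2)×0.32×$28.56 = $396,632.99.
EOQ at $28.44 = 1083.9 < 26000, so use break Q=26000: TC = 12,850×$28.44 + (12,850/26000.0)×416 + (26000.0/2)×0.32×$28.44 = $483,970.00.
Lowest total cost among the candidates is at Q = 1069.7.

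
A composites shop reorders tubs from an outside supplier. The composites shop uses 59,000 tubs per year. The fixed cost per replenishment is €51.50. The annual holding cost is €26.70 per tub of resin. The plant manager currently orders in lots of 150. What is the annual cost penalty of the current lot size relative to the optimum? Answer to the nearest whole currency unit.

EOQ = √(2DS/H) = √(2 × 59,000 × 51.5 / 26.7) ≈ 477.08.
Cost at Q* = (D/Q*)S + (Q*/2)H = √(2DSH) ≈ €12,737.97.
Cost at Q = 150: (59,000/150)×51.5 + (150/2)×26.7 = €20,256.67 + €2,002.50 = €22,259.17.
Excess = €22,259.17 − €12,737.97 = €9,521.20.

Extra cost ≈ €9,521 per year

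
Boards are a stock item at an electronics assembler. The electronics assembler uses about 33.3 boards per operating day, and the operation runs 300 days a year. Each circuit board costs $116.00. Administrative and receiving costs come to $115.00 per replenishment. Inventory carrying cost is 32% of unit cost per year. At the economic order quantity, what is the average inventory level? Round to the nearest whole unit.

Annual demand D = 33.3 × 300 = 9,990.
Holding cost H = 0.32 × $116.00 = $37.1200 per unit per year.
EOQ = √(2DS/H) = √(2 × 9,990 × 115 / 37.12) ≈ 248.80.
Average inventory = Q*/2 ≈ 248.80 / 2 = 124.398.

Average inventory ≈ 124 boards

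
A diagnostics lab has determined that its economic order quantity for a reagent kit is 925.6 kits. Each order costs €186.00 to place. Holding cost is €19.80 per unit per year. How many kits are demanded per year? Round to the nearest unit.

D ≈ 45,600 kits per year

Squaring Q* = √(2DS/H) gives Q*² = 2DS/H.
From Q* = √(2DS/H): D = Q*²H / (2S) = 925.6² × 19.8 / (2 × 186) = 45600.430.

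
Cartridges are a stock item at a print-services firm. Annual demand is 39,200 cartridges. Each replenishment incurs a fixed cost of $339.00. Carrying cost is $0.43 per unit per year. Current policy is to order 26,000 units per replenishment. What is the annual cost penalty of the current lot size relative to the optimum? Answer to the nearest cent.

Extra cost ≈ $2,720.52 per year

EOQ = √(2DS/H) = √(2 × 39,200 × 339 / 0.43) ≈ 7861.83.
Cost at Q* = (D/Q*)S + (Q*/2)H = √(2DSH) ≈ $3,380.59.
Cost at Q = 26,000: (39,200/26,000)×339 + (26,000/2)×0.43 = $511.11 + $5,590.00 = $6,101.11.
Excess = $6,101.11 − $3,380.59 = $2,720.52.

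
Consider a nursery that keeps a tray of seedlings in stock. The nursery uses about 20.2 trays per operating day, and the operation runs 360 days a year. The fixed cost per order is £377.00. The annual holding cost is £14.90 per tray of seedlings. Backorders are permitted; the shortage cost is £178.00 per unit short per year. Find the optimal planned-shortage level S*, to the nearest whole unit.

Annual demand D = 20.2 × 360 = 7,272.
With planned backorders, Q* = √(2DS/H) · √((H+B)/B).
√(2DS/H) = √(2 × 7,272 × 377 / 14.9) = 606.624.
√((H+B)/B) = √((14.9+178)/178) = 1.0410.
Q* ≈ 631.503.
S* = Q* · H/(H+B) = 631.503 × 14.9/192.9 ≈ 48.779.

S* ≈ 49 trays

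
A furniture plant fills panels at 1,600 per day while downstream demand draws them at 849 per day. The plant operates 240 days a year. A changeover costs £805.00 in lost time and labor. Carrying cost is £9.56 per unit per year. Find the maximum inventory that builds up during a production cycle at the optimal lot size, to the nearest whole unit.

Annual demand D = 849 × 240 = 203,760.
Production build-up factor (1 − d/p) = 1 − 849/1,600 = 0.4694.
Q* = √(2DS / (H(1 − d/p))) = √(2 × 203,760 × 805 / (9.56 × 0.4694)).
= √(328,053,600 / 4.4872) ≈ 8550.342.
Maximum inventory = Q*(1 − d/p) = 8550.342 × 0.4694 ≈ 4013.317.

I_max ≈ 4,013 panels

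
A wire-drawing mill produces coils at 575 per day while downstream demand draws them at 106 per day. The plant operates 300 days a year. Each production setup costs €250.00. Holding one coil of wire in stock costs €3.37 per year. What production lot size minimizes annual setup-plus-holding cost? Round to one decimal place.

Annual demand D = 106 × 300 = 31,800.
Production build-up factor (1 − d/p) = 1 − 106/575 = 0.8157.
Q* = √(2DS / (H(1 − d/p))) = √(2 × 31,800 × 250 / (3.37 × 0.8157)).
= √(15,900,000 / 2.7487) ≈ 2405.089.

Q* ≈ 2,405.1 coils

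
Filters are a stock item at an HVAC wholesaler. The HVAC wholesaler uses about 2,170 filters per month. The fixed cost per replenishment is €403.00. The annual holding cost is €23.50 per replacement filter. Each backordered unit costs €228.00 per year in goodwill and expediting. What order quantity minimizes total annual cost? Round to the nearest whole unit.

Q* ≈ 993 filters

Annual demand D = 2,170 × 12 = 26,040.
With planned backorders, Q* = √(2DS/H) · √((H+B)/B).
√(2DS/H) = √(2 × 26,040 × 403 / 23.5) = 945.048.
√((H+B)/B) = √((23.5+228)/228) = 1.0503.
Q* ≈ 992.557.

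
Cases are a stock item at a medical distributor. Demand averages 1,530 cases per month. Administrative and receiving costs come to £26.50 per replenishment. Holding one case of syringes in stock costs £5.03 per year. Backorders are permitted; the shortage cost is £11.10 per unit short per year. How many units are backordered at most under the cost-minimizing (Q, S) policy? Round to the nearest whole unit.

Annual demand D = 1,530 × 12 = 18,360.
With planned backorders, Q* = √(2DS/H) · √((H+B)/B).
√(2DS/H) = √(2 × 18,360 × 26.5 / 5.03) = 439.836.
√((H+B)/B) = √((5.03+11.1)/11.1) = 1.2055.
Q* ≈ 530.208.
S* = Q* · H/(H+B) = 530.208 × 5.03/16.13 ≈ 165.341.

S* ≈ 165 cases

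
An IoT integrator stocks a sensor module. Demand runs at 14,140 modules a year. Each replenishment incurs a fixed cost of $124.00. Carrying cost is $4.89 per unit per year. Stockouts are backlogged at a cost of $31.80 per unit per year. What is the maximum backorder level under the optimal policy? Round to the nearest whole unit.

S* ≈ 121 modules

With planned backorders, Q* = √(2DS/H) · √((H+B)/B).
√(2DS/H) = √(2 × 14,140 × 124 / 4.89) = 846.830.
√((H+B)/B) = √((4.89+31.8)/31.8) = 1.0741.
Q* ≈ 909.612.
S* = Q* · H/(H+B) = 909.612 × 4.89/36.69 ≈ 121.232.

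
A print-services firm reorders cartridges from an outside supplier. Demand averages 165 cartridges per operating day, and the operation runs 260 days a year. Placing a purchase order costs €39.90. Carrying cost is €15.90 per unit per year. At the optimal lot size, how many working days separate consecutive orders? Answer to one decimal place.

Annual demand D = 165 × 260 = 42,900.
The optimal lot size = √(2DS/H) = √(2 × 42,900 × 39.9 / 15.9) ≈ 464.01.
Cycle time = Q*/D × 260 = 464.01 / 42,900 × 260 ≈ 2.812 days.

T ≈ 2.8 days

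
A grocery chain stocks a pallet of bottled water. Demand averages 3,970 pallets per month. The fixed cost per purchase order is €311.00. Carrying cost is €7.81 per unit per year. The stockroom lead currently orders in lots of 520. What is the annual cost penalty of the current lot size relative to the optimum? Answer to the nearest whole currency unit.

Extra cost ≈ €15,310 per year

Annual demand D = 3,970 × 12 = 47,640.
EOQ = √(2DS/H) = √(2 × 47,640 × 311 / 7.81) ≈ 1947.85.
Cost at Q* = (D/Q*)S + (Q*/2)H = √(2DSH) ≈ €15,212.71.
Cost at Q = 520: (47,640/520)×311 + (520/2)×7.81 = €28,492.38 + €2,030.60 = €30,522.98.
Excess = €30,522.98 − €15,212.71 = €15,310.27.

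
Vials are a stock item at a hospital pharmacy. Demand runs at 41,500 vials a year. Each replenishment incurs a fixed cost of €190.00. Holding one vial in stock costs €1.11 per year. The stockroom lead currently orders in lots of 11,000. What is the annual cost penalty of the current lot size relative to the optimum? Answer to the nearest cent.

Extra cost ≈ €2,637.96 per year

EOQ = √(2DS/H) = √(2 × 41,500 × 190 / 1.11) ≈ 3769.24.
Cost at Q* = (D/Q*)S + (Q*/2)H = √(2DSH) ≈ €4,183.86.
Cost at Q = 11,000: (41,500/11,000)×190 + (11,000/2)×1.11 = €716.82 + €6,105.00 = €6,821.82.
Excess = €6,821.82 − €4,183.86 = €2,637.96.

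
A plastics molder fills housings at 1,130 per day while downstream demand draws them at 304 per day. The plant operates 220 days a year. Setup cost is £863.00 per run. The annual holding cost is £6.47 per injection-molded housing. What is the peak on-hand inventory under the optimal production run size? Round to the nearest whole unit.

I_max ≈ 3,611 housings

Annual demand D = 304 × 220 = 66,880.
Production build-up factor (1 − d/p) = 1 − 304/1,130 = 0.7310.
Q* = √(2DS / (H(1 − d/p))) = √(2 × 66,880 × 863 / (6.47 × 0.7310)).
= √(115,434,880 / 4.7294) ≈ 4940.440.
Maximum inventory = Q*(1 − d/p) = 4940.440 × 0.7310 ≈ 3611.330.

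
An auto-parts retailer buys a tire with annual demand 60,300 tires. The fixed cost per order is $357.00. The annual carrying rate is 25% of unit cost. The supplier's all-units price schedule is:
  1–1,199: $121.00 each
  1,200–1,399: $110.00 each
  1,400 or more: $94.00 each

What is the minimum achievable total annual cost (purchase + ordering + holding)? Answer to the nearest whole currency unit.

Holding cost per unit per year at price C is H = 0.25·C.
For each price level, check whether its EOQ is feasible; otherwise the best quantity at that price is the breakpoint.
EOQ at $121.00 = 1193.0 (feasible in tier 1): TC = 60,300×$121.00 + (60,300/1193.0)×357 + (1193.0/2)×0.25×$121.00 = $7,332,388.63.
EOQ at $110.00 = 1251.2 (feasible in tier 2): TC = 60,300×$110.00 + (60,300/1251.2)×357 + (1251.2/2)×0.25×$110.00 = $6,667,409.16.
EOQ at $94.00 = 1353.5 < 1400, so use break Q=1400: TC = 60,300×$94.00 + (60,300/1400.0)×357 + (1400.0/2)×0.25×$94.00 = $5,700,026.50.
Lowest total cost among the candidates is at Q = 1400.0.

TC* ≈ $5,700,026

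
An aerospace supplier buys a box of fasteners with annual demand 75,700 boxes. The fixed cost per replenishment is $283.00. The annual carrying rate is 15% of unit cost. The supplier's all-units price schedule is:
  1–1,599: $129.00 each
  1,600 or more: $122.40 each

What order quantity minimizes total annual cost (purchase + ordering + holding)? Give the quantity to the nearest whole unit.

Holding cost per unit per year at price C is H = 0.15·C.
Candidates are each tier's EOQ (if it falls in that tier) and each price-break quantity.
EOQ at $129.00 = 1488.0 (feasible in tier 1): TC = 75,700×$129.00 + (75,700/1488.0)×283 + (1488.0/2)×0.15×$129.00 = $9,794,093.64.
EOQ at $122.40 = 1527.6 < 1600, so use break Q=1600: TC = 75,700×$122.40 + (75,700/1600.0)×283 + (1600.0/2)×0.15×$122.40 = $9,293,757.44.
Lowest total cost is $9,293,757.44 at Q = 1600.0.

Q* ≈ 1,600 boxes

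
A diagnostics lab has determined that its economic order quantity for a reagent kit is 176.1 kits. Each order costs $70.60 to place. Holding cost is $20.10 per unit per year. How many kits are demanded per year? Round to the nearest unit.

Squaring Q* = √(2DS/H) gives Q*² = 2DS/H.
From Q* = √(2DS/H): D = Q*²H / (2S) = 176.1² × 20.1 / (2 × 70.6) = 4414.485.

D ≈ 4,414 kits per year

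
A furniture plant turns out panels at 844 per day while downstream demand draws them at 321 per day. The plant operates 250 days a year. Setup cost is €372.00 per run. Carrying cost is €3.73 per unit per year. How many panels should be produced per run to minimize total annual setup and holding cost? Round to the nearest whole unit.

Q* ≈ 5,082 panels

Annual demand D = 321 × 250 = 80,250.
Production build-up factor (1 − d/p) = 1 − 321/844 = 0.6197.
Q* = √(2DS / (H(1 − d/p))) = √(2 × 80,250 × 372 / (3.73 × 0.6197)).
= √(59,706,000 / 2.3114) ≈ 5082.471.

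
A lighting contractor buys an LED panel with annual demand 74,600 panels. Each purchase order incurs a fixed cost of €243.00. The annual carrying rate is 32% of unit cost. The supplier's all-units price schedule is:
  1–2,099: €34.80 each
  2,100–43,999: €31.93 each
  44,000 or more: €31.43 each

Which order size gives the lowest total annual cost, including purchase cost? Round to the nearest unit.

Q* ≈ 2,100 panels

Holding cost per unit per year at price C is H = 0.32·C.
Candidates are each tier's EOQ (if it falls in that tier) and each price-break quantity.
EOQ at €34.80 = 1804.4 (feasible in tier 1): TC = 74,600×€34.80 + (74,600/1804.4)×243 + (1804.4/2)×0.32×€34.80 = €2,616,173.34.
EOQ at €31.93 = 1883.7 < 2100, so use break Q=2100: TC = 74,600×€31.93 + (74,600/2100.0)×243 + (2100.0/2)×0.32×€31.93 = €2,401,338.77.
EOQ at €31.43 = 1898.6 < 44000, so use break Q=44000: TC = 74,600×€31.43 + (74,600/44000.0)×243 + (44000.0/2)×0.32×€31.43 = €2,566,357.20.
Lowest total cost is €2,401,338.77 at Q = 2100.0.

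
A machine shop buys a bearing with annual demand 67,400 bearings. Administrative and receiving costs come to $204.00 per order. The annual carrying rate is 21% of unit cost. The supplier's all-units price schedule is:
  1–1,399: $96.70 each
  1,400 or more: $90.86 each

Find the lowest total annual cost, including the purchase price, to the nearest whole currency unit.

TC* ≈ $6,147,142

Holding cost per unit per year at price C is H = 0.21·C.
For each price level, check whether its EOQ is feasible; otherwise the best quantity at that price is the breakpoint.
EOQ at $96.70 = 1163.7 (feasible in tier 1): TC = 67,400×$96.70 + (67,400/1163.7)×204 + (1163.7/2)×0.21×$96.70 = $6,541,211.04.
EOQ at $90.86 = 1200.5 < 1400, so use break Q=1400: TC = 67,400×$90.86 + (67,400/1400.0)×204 + (1400.0/2)×0.21×$90.86 = $6,147,141.56.
Lowest total cost among the candidates is at Q = 1400.0.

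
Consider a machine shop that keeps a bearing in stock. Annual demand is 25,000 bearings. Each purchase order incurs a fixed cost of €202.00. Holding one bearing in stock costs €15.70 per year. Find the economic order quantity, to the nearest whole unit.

EOQ = √(2DS / H) = √(2 × 25,000 × 202 / 15.7).
= √(10,100,000 / 15.7) = √643,312.1019 ≈ 802.067.

Q* ≈ 802 bearings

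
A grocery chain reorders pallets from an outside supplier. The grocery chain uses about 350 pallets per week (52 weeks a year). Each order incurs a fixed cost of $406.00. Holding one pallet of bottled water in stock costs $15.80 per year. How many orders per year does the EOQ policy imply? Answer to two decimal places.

N ≈ 18.82 orders per year

Annual demand D = 350 × 52 = 18,200.
Q* = √(2DS/H) = √(2 × 18,200 × 406 / 15.8) ≈ 967.13.
Orders per year = D / Q* = 18,200 / 967.13 ≈ 18.819.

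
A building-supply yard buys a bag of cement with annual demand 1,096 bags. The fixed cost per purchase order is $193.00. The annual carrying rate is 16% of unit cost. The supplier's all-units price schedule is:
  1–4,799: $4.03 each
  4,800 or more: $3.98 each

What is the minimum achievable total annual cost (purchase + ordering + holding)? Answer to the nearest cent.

TC* ≈ $4,939.17

Holding cost per unit per year at price C is H = 0.16·C.
Evaluate total cost at each tier's feasible EOQ or, if the EOQ is below the tier, at the tier's minimum quantity.
EOQ at $4.03 = 810.0 (feasible in tier 1): TC = 1,096×$4.03 + (1,096/810.0)×193 + (810.0/2)×0.16×$4.03 = $4,939.17.
EOQ at $3.98 = 815.1 < 4800, so use break Q=4800: TC = 1,096×$3.98 + (1,096/4800.0)×193 + (4800.0/2)×0.16×$3.98 = $5,934.47.
Lowest total cost among the candidates is at Q = 810.0.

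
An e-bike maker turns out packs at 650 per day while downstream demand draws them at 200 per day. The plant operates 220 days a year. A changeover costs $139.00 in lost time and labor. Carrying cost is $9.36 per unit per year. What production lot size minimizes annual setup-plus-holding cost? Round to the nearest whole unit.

Annual demand D = 200 × 220 = 44,000.
Production build-up factor (1 − d/p) = 1 − 200/650 = 0.6923.
Q* = √(2DS / (H(1 − d/p))) = √(2 × 44,000 × 139 / (9.36 × 0.6923)).
= √(12,232,000 / 6.48) ≈ 1373.919.

Q* ≈ 1,374 packs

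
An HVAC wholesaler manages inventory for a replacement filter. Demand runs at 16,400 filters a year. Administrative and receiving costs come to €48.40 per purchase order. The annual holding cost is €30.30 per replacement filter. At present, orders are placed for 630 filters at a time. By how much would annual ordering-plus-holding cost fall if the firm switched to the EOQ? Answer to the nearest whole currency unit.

Extra cost ≈ €3,869 per year

EOQ = √(2DS/H) = √(2 × 16,400 × 48.4 / 30.3) ≈ 228.90.
Cost at Q* = (D/Q*)S + (Q*/2)H = √(2DSH) ≈ €6,935.55.
Cost at Q = 630: (16,400/630)×48.4 + (630/2)×30.3 = €1,259.94 + €9,544.50 = €10,804.44.
Excess = €10,804.44 − €6,935.55 = €3,868.89.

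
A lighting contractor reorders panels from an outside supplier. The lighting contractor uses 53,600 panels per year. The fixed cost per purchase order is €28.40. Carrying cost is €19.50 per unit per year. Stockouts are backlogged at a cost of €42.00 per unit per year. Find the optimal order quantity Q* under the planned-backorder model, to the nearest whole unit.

Q* ≈ 478 panels

With planned backorders, Q* = √(2DS/H) · √((H+B)/B).
√(2DS/H) = √(2 × 53,600 × 28.4 / 19.5) = 395.129.
√((H+B)/B) = √((19.5+42)/42) = 1.2101.
Q* ≈ 478.137.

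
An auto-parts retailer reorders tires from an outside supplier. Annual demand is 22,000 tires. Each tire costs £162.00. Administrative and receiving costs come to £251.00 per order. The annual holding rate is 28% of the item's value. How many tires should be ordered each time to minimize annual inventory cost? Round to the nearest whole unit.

Holding cost H = 0.28 × £162.00 = £45.3600 per unit per year.
EOQ = √(2DS / H) = √(2 × 22,000 × 251 / 45.36).
= √(11,044,000 / 45.36) = √243,474.4268 ≈ 493.431.

Q* ≈ 493 tires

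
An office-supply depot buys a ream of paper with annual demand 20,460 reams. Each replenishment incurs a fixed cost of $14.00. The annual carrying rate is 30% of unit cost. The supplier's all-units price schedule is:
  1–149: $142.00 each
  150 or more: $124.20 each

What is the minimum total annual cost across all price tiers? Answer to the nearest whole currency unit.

Holding cost per unit per year at price C is H = 0.30·C.
Candidates are each tier's EOQ (if it falls in that tier) and each price-break quantity.
EOQ at $142.00 = 116.0 (feasible in tier 1): TC = 20,460×$142.00 + (20,460/116.0)×14 + (116.0/2)×0.30×$142.00 = $2,910,260.11.
EOQ at $124.20 = 124.0 < 150, so use break Q=150: TC = 20,460×$124.20 + (20,460/150.0)×14 + (150.0/2)×0.30×$124.20 = $2,545,836.10.
Lowest total cost among the candidates is at Q = 150.0.

TC* ≈ $2,545,836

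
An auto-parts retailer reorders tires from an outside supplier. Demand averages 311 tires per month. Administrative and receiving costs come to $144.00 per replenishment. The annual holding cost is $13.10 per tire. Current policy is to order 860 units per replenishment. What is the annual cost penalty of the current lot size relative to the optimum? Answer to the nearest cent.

Annual demand D = 311 × 12 = 3,732.
EOQ = √(2DS/H) = √(2 × 3,732 × 144 / 13.1) ≈ 286.44.
Cost at Q* = (D/Q*)S + (Q*/2)H = √(2DSH) ≈ $3,752.34.
Cost at Q = 860: (3,732/860)×144 + (860/2)×13.1 = $624.89 + $5,633.00 = $6,257.89.
Excess = $6,257.89 − $3,752.34 = $2,505.55.

Extra cost ≈ $2,505.55 per year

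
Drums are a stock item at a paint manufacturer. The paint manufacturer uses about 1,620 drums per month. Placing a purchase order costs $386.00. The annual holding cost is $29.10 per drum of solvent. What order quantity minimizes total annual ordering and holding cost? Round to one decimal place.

Q* ≈ 718.1 drums

Annual demand D = 1,620 × 12 = 19,440.
EOQ = √(2DS / H) = √(2 × 19,440 × 386 / 29.1).
= √(15,007,680 / 29.1) = √515,727.8351 ≈ 718.142.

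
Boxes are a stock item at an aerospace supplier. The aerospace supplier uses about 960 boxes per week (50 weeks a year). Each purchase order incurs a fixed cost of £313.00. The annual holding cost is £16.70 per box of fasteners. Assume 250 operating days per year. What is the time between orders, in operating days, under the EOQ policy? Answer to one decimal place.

Annual demand D = 960 × 50 = 48,000.
EOQ = √(2DS/H) = √(2 × 48,000 × 313 / 16.7) ≈ 1341.37.
Cycle time = Q*/D × 250 = 1341.37 / 48,000 × 250 ≈ 6.986 days.

T ≈ 7.0 days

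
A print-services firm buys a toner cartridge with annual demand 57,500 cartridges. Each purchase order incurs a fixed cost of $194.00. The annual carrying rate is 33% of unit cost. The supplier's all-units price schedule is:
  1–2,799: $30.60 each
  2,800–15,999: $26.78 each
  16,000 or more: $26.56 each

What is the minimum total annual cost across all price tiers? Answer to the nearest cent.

TC* ≈ $1,556,206.29

Holding cost per unit per year at price C is H = 0.33·C.
For each price level, check whether its EOQ is feasible; otherwise the best quantity at that price is the breakpoint.
EOQ at $30.60 = 1486.4 (feasible in tier 1): TC = 57,500×$30.60 + (57,500/1486.4)×194 + (1486.4/2)×0.33×$30.60 = $1,774,509.54.
EOQ at $26.78 = 1588.9 < 2800, so use break Q=2800: TC = 57,500×$26.78 + (57,500/2800.0)×194 + (2800.0/2)×0.33×$26.78 = $1,556,206.29.
EOQ at $26.56 = 1595.4 < 16000, so use break Q=16000: TC = 57,500×$26.56 + (57,500/16000.0)×194 + (16000.0/2)×0.33×$26.56 = $1,598,015.59.
Lowest total cost among the candidates is at Q = 2800.0.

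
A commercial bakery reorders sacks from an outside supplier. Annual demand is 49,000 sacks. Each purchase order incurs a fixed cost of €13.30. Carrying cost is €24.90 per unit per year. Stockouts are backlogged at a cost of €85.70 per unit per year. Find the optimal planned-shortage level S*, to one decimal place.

With planned backorders, Q* = √(2DS/H) · √((H+B)/B).
√(2DS/H) = √(2 × 49,000 × 13.3 / 24.9) = 228.791.
√((H+B)/B) = √((24.9+85.7)/85.7) = 1.1360.
Q* ≈ 259.912.
S* = Q* · H/(H+B) = 259.912 × 24.9/110.6 ≈ 58.515.

S* ≈ 58.5 sacks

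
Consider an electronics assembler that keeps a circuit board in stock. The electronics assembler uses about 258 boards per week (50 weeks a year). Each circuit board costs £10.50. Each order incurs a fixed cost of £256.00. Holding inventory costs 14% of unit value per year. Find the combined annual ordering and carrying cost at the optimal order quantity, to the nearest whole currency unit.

Annual demand D = 258 × 50 = 12,900.
Holding cost H = 0.14 × £10.50 = £1.4700 per unit per year.
The optimal lot size = √(2DS/H) = √(2 × 12,900 × 256 / 1.47) ≈ 2119.68.
At Q*, ordering cost (D/Q*)S equals holding cost (Q*/2)H, each = √(DSH/2).
Minimum total = √(2DSH) = √(2 × 12,900 × 256 × 1.47) ≈ 3115.936.

TC* ≈ £3,116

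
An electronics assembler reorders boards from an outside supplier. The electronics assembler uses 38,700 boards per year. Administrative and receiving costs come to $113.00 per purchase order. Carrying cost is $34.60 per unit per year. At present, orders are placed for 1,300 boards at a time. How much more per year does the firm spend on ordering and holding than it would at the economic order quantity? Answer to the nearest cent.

EOQ = √(2DS/H) = √(2 × 38,700 × 113 / 34.6) ≈ 502.77.
Cost at Q* = (D/Q*)S + (Q*/2)H = √(2DSH) ≈ $17,395.93.
Cost at Q = 1,300: (38,700/1,300)×113 + (1,300/2)×34.6 = $3,363.92 + $22,490.00 = $25,853.92.
Excess = $25,853.92 − $17,395.93 = $8,457.99.

Extra cost ≈ $8,457.99 per year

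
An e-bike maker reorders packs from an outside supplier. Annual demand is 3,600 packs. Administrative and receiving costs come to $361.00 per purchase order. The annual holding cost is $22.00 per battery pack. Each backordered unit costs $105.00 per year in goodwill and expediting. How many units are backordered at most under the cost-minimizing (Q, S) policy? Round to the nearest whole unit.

S* ≈ 65 packs

With planned backorders, Q* = √(2DS/H) · √((H+B)/B).
√(2DS/H) = √(2 × 3,600 × 361 / 22) = 343.723.
√((H+B)/B) = √((22+105)/105) = 1.0998.
Q* ≈ 378.021.
S* = Q* · H/(H+B) = 378.021 × 22/127 ≈ 65.484.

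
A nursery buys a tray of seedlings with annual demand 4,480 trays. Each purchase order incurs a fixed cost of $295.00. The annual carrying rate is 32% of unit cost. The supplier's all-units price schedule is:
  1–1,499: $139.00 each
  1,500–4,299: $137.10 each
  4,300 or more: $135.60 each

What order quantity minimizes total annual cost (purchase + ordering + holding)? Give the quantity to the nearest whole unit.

Q* ≈ 244 trays

Holding cost per unit per year at price C is H = 0.32·C.
Evaluate total cost at each tier's feasible EOQ or, if the EOQ is below the tier, at the tier's minimum quantity.
EOQ at $139.00 = 243.8 (feasible in tier 1): TC = 4,480×$139.00 + (4,480/243.8)×295 + (243.8/2)×0.32×$139.00 = $633,562.95.
EOQ at $137.10 = 245.5 < 1500, so use break Q=1500: TC = 4,480×$137.10 + (4,480/1500.0)×295 + (1500.0/2)×0.32×$137.10 = $647,993.07.
EOQ at $135.60 = 246.8 < 4300, so use break Q=4300: TC = 4,480×$135.60 + (4,480/4300.0)×295 + (4300.0/2)×0.32×$135.60 = $701,088.15.
Lowest total cost is $633,562.95 at Q = 243.8.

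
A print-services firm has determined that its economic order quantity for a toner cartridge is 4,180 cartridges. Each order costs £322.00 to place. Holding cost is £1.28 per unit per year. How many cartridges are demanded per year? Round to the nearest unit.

D ≈ 34,728 cartridges per year

Squaring Q* = √(2DS/H) gives Q*² = 2DS/H.
From Q* = √(2DS/H): D = Q*²H / (2S) = 4,180² × 1.28 / (2 × 322) = 34727.752.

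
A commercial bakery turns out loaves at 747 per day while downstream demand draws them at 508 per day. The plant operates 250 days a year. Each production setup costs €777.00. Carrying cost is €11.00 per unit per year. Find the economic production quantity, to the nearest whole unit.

Q* ≈ 7,488 loaves

Annual demand D = 508 × 250 = 127,000.
Production build-up factor (1 − d/p) = 1 − 508/747 = 0.3199.
Q* = √(2DS / (H(1 − d/p))) = √(2 × 127,000 × 777 / (11 × 0.3199)).
= √(197,358,000 / 3.5194) ≈ 7488.458.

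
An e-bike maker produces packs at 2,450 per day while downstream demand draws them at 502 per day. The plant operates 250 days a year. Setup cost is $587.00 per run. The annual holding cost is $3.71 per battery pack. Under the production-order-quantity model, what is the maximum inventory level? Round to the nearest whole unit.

Annual demand D = 502 × 250 = 125,500.
Production build-up factor (1 − d/p) = 1 − 502/2,450 = 0.7951.
Q* = √(2DS / (H(1 − d/p))) = √(2 × 125,500 × 587 / (3.71 × 0.7951)).
= √(147,337,000 / 2.9498) ≈ 7067.365.
Maximum inventory = Q*(1 − d/p) = 7067.365 × 0.7951 ≈ 5619.276.

I_max ≈ 5,619 packs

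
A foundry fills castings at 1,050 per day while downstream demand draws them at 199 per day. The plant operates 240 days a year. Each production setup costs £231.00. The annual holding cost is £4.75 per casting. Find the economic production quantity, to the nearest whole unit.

Q* ≈ 2,394 castings

Annual demand D = 199 × 240 = 47,760.
Production build-up factor (1 − d/p) = 1 − 199/1,050 = 0.8105.
Q* = √(2DS / (H(1 − d/p))) = √(2 × 47,760 × 231 / (4.75 × 0.8105)).
= √(22,065,120 / 3.8498) ≈ 2394.067.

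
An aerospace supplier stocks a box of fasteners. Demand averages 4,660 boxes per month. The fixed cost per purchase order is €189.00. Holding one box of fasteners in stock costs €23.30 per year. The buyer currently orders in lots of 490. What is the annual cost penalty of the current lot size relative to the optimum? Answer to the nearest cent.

Extra cost ≈ €5,085.08 per year

Annual demand D = 4,660 × 12 = 55,920.
EOQ = √(2DS/H) = √(2 × 55,920 × 189 / 23.3) ≈ 952.47.
Cost at Q* = (D/Q*)S + (Q*/2)H = √(2DSH) ≈ €22,192.56.
Cost at Q = 490: (55,920/490)×189 + (490/2)×23.3 = €21,569.14 + €5,708.50 = €27,277.64.
Excess = €27,277.64 − €22,192.56 = €5,085.08.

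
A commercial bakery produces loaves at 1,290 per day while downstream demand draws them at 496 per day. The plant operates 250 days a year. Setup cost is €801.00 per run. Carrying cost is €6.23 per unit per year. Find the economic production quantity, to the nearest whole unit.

Q* ≈ 7,198 loaves

Annual demand D = 496 × 250 = 124,000.
Production build-up factor (1 − d/p) = 1 − 496/1,290 = 0.6155.
Q* = √(2DS / (H(1 − d/p))) = √(2 × 124,000 × 801 / (6.23 × 0.6155)).
= √(198,648,000 / 3.8346) ≈ 7197.517.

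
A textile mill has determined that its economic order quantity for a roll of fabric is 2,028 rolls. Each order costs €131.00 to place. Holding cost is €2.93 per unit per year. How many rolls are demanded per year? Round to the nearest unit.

Squaring Q* = √(2DS/H) gives Q*² = 2DS/H.
From Q* = √(2DS/H): D = Q*²H / (2S) = 2,028² × 2.93 / (2 × 131) = 45994.111.

D ≈ 45,994 rolls per year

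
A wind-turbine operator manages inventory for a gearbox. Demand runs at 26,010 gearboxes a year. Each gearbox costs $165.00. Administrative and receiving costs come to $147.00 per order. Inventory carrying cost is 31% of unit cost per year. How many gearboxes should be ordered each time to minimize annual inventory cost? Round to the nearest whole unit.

Holding cost H = 0.31 × $165.00 = $51.1500 per unit per year.
EOQ = √(2DS / H) = √(2 × 26,010 × 147 / 51.15).
= √(7,646,940 / 51.15) = √149,500.2933 ≈ 386.653.

Q* ≈ 387 gearboxes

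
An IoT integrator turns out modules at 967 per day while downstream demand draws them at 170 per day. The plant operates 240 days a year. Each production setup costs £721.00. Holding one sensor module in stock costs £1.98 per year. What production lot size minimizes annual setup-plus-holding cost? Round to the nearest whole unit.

Q* ≈ 6,004 modules

Annual demand D = 170 × 240 = 40,800.
Production build-up factor (1 − d/p) = 1 − 170/967 = 0.8242.
Q* = √(2DS / (H(1 − d/p))) = √(2 × 40,800 × 721 / (1.98 × 0.8242)).
= √(58,833,600 / 1.6319) ≈ 6004.325.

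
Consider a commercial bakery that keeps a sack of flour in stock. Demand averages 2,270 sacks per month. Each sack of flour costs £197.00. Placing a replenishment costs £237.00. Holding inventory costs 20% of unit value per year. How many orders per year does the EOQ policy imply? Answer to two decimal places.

Annual demand D = 2,270 × 12 = 27,240.
Holding cost H = 0.20 × £197.00 = £39.4000 per unit per year.
Q* = √(2DS/H) = √(2 × 27,240 × 237 / 39.4) ≈ 572.46.
Orders per year = D / Q* = 27,240 / 572.46 ≈ 47.584.

N ≈ 47.58 orders per year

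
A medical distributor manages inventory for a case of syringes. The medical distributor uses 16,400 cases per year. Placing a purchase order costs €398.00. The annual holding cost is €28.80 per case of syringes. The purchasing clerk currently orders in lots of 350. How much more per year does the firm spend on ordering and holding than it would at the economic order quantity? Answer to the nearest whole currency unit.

Extra cost ≈ €4,299 per year

EOQ = √(2DS/H) = √(2 × 16,400 × 398 / 28.8) ≈ 673.26.
Cost at Q* = (D/Q*)S + (Q*/2)H = √(2DSH) ≈ €19,389.86.
Cost at Q = 350: (16,400/350)×398 + (350/2)×28.8 = €18,649.14 + €5,040.00 = €23,689.14.
Excess = €23,689.14 − €19,389.86 = €4,299.28.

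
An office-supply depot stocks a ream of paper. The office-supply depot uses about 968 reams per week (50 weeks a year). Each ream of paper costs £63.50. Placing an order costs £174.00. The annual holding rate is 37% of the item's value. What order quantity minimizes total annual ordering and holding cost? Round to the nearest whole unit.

Annual demand D = 968 × 50 = 48,400.
Holding cost H = 0.37 × £63.50 = £23.4950 per unit per year.
EOQ = √(2DS / H) = √(2 × 48,400 × 174 / 23.495).
= √(16,843,200 / 23.495) = √716,884.4435 ≈ 846.690.

Q* ≈ 847 reams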